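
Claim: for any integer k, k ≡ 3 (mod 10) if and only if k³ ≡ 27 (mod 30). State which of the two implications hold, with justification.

[⇒] This fails: take k = 13. Then 13 ≡ 3 (mod 10), but 13³ = 2197 ≡ 7 (mod 30), not 27.

[⇐] Conversely, the residues r modulo 30 with r³ ≡ 27 (mod 30) are exactly {3}, and each is ≡ 3 (mod 10).

Only the converse holds.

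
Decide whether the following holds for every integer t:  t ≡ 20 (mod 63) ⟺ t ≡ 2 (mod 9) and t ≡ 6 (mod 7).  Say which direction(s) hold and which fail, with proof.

[⇐] If t ≡ 2 (mod 9) and t ≡ 6 (mod 7), then by the Chinese remainder theorem t ≡ 20 (mod 63). This is exactly t ≡ 20 (mod 63).

[⇒] Suppose t ≡ 20 (mod 63); write t = 63j + 20. Since 9 ∣ 63, reducing mod 9 gives t ≡ 20 ≡ 2 (mod 9); since 7 ∣ 63, reducing mod 7 gives t ≡ 20 ≡ 6 (mod 7).

Equivalent; both directions hold.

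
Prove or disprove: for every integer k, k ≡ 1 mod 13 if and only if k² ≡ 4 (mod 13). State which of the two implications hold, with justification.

Neither direction holds.

(⇒) This fails: take k = 1. Then 1 ≡ 1 (mod 13), but 1² = 1 ≡ 1 (mod 13), not 4.

(⇐) This fails: take k = 2. Then 2² = 4 ≡ 4 (mod 13), yet 2 ≡ 2 (mod 13), not 1.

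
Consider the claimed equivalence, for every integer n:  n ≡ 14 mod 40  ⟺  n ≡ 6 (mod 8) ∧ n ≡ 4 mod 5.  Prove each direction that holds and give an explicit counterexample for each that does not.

[⇒] Suppose n ≡ 14 (mod 40); write n = 40j + 14. Since 8 ∣ 40, reducing mod 8 gives n ≡ 14 ≡ 6 (mod 8); since 5 ∣ 40, reducing mod 5 gives n ≡ 14 ≡ 4 (mod 5).

[⇐] Conversely, if n ≡ 6 (mod 8) and n ≡ 4 (mod 5), then by the Chinese remainder theorem n ≡ 14 (mod 40). This is exactly n ≡ 14 (mod 40).

Both directions hold; the statement is true.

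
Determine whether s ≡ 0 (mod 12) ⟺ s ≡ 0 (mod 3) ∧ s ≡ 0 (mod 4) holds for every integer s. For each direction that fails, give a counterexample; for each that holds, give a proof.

[⇒] Suppose s ≡ 0 (mod 12); write s = 12j + 0. Since 3 ∣ 12, reducing mod 3 gives s ≡ 0 (mod 3); since 4 ∣ 12, reducing mod 4 gives s ≡ 0 (mod 4).

[⇐] Conversely, if s ≡ 0 (mod 3) and s ≡ 0 (mod 4), then by the Chinese remainder theorem s ≡ 0 (mod 12). This is exactly s ≡ 0 (mod 12).

Both implications hold.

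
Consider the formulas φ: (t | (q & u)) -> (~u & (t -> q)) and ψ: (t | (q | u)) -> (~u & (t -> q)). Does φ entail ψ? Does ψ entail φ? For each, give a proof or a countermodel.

Only the converse holds.

(→) This fails. Under u = T, q = F, t = F, the left side is true but the right side is false.

(←) Assume the antecedent. If q is true, the antecedent forces (u = F, q = T, t = F) or (u = F, q = T, t = T), and the consequent holds there. If q is false, the antecedent forces (u = F, q = F, t = F), and the consequent holds there. Either way the consequent holds.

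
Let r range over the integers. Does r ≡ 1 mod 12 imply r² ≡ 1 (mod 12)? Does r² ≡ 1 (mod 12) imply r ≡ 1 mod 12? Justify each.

(⟹) Suppose r ≡ 1 mod 12. Write r = 12j + 1. Then (12j + 1)² = 144j² + 24j + 1 = 12(12j² + 2j) + 1, so r² ≡ 1 (mod 12).

(⟸) This fails: take r = 5. Then 5² = 25 ≡ 1 (mod 12), yet 5 ≡ 5 (mod 12), not 1.

The forward direction holds; the converse fails.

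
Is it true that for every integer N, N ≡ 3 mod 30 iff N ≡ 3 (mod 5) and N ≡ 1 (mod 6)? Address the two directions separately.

Neither implication holds.

(→) This fails: N = 3 gives 3 ≡ 3 (mod 30) but 3 ≡ 3 (mod 6), so the conjunction on the right does not hold.

(←) This fails: N = 13 satisfies both congruences on the right (13 ≡ 3 mod 5 and 13 ≡ 1 mod 6) yet 13 ≡ 13 (mod 30), not 3.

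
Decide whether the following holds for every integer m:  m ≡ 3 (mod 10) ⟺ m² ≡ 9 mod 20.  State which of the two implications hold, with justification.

Only the forward direction holds.

(⟹) Suppose m ≡ 3 (mod 10). Working modulo 20, m ∈ {3, 13}; for each such r, r² ≡ 9 (mod 20).

(⟸) This fails: take m = 7. Then 7² = 49 ≡ 9 (mod 20), yet 7 ≡ 7 (mod 10), not 3.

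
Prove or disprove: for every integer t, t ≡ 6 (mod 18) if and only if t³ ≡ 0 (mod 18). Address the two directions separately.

(⟹) Suppose t ≡ 6 (mod 18). Write t = 18j + 6. Then (18j + 6)³ = 5832j³ + 5832j² + 1944j + 216 = 18(324j³ + 324j² + 108j + 12) + 0, so t³ ≡ 0 (mod 18).

(⟸) This fails: take t = 0. Then 0³ = 0 ≡ 0 (mod 18), yet 0 ≡ 0 (mod 18), not 6.

Only the forward implication holds.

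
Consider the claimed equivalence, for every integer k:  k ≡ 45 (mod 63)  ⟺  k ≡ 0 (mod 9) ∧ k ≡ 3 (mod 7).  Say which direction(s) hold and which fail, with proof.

Equivalent; both directions hold.

Forward direction. Suppose k ≡ 45 (mod 63); write k = 63j + 45. Since 9 ∣ 63, reducing mod 9 gives k ≡ 45 ≡ 0 (mod 9); since 7 ∣ 63, reducing mod 7 gives k ≡ 45 ≡ 3 (mod 7).

Converse. If k ≡ 0 (mod 9) and k ≡ 3 (mod 7), then by the Chinese remainder theorem k ≡ 45 (mod 63). This is exactly k ≡ 45 (mod 63).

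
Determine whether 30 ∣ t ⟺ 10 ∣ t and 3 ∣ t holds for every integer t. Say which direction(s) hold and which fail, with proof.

(⇒) If 30 ∣ t, write t = 30q. Since 30 = 3·10, t = 10·(3q), so 10 ∣ t; and since 30 = 10·3, t = 3·(10q), so 3 ∣ t.

(⇐) Suppose 10 ∣ t and 3 ∣ t. Any common multiple of 10 and 3 is a multiple of their lcm; here gcd(10, 3) = 1, so lcm(10, 3) = 10·3 = 30, so 30 ∣ t.

Equivalent; both directions hold.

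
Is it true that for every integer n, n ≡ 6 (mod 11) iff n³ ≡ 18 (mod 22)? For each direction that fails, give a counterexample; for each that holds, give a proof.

(⟹) This fails: take n = 17. Then 17 ≡ 6 (mod 11), but 17³ = 4913 ≡ 7 (mod 22), not 18.

(⟸) Conversely, the residues r modulo 22 with r³ ≡ 18 (mod 22) are exactly {6}, and each is ≡ 6 (mod 11).

The forward direction fails; the converse holds.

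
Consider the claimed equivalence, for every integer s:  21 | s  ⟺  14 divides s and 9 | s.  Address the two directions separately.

(⟹) This fails: take s = 21. Certainly 21 ∣ 21, but 14 ∤ 21.

(⟸) Suppose 14 ∣ s and 9 ∣ s. Any common multiple of 14 and 9 is a multiple of their lcm; here gcd(14, 9) = 1, so lcm(14, 9) = 14·9 = 126, so 126 ∣ s. Since 21 ∣ 126, it follows that 21 ∣ s.

(⇒) fails; (⇐) holds.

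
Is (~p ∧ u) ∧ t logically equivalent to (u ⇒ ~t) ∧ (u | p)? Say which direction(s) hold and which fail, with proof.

Neither direction holds.

(⟹) This fails. Under u = T, t = T, p = F, the left side is true but the right side is false.

(⟸) This fails. Under u = T, t = F, p = F, the left side is false but the right side is true.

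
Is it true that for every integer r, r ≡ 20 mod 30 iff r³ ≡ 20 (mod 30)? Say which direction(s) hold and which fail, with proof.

Converse. Suppose r³ ≡ 20 (mod 30). The only residue r in {0, …, 29} with r³ ≡ 20 (mod 30) is r = 20, so r ≡ 20 (mod 30).

Forward direction. Suppose r ≡ 20 mod 30. Write r = 30j + 20. Then (30j + 20)³ = 27000j³ + 54000j² + 36000j + 8000 = 30(900j³ + 1800j² + 1200j + 266) + 20, so r³ ≡ 20 (mod 30).

Both implications hold.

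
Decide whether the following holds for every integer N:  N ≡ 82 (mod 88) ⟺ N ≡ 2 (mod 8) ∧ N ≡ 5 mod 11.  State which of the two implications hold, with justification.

Both implications hold.

[⇒] Suppose N ≡ 82 (mod 88); write N = 88j + 82. Since 8 ∣ 88, reducing mod 8 gives N ≡ 82 ≡ 2 (mod 8); since 11 ∣ 88, reducing mod 11 gives N ≡ 82 ≡ 5 (mod 11).

[⇐] Conversely, if N ≡ 2 (mod 8) and N ≡ 5 (mod 11), then by the Chinese remainder theorem N ≡ 82 (mod 88). This is exactly N ≡ 82 (mod 88).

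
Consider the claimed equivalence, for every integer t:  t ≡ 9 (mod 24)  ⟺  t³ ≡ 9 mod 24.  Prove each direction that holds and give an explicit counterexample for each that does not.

(→) Suppose t ≡ 9 (mod 24). Write t = 24j + 9. Then (24j + 9)³ = 13824j³ + 15552j² + 5832j + 729 = 24(576j³ + 648j² + 243j + 30) + 9, so t³ ≡ 9 (mod 24).

(←) Conversely, suppose t³ ≡ 9 (mod 24). The only residue r in {0, …, 23} with r³ ≡ 9 (mod 24) is r = 9, so t ≡ 9 (mod 24).

Both directions hold; the statement is true.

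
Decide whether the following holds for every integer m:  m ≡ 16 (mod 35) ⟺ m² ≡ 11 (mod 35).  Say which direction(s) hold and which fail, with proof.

Only the forward direction holds.

(←) This fails: take m = 9. Then 9² = 81 ≡ 11 (mod 35), yet 9 ≡ 9 (mod 35), not 16.

(→) Suppose m ≡ 16 (mod 35). Write m = 35j + 16. Then (35j + 16)² = 1225j² + 1120j + 256 = 35(35j² + 32j + 7) + 11, so m² ≡ 11 (mod 35).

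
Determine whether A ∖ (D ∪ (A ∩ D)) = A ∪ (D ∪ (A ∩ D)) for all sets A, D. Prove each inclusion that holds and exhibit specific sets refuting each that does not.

(⊆) holds; (⊇) fails.

Forward inclusion. Let x ∈ A ∖ (D ∪ (A ∩ D)). Then x ∈ A and x ∉ D, from which x ∈ A ∪ (D ∪ (A ∩ D)).

Reverse inclusion. This inclusion fails. Take A = ∅, D = {1}; then 1 ∈ A ∪ (D ∪ (A ∩ D)) but 1 ∉ A ∖ (D ∪ (A ∩ D)).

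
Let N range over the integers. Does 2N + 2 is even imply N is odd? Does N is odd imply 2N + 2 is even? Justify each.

Only the converse holds.

[⇒] This fails: take N = 0. Then 2N + 2 = 2, which is even, yet N = 0 is even, not odd.

[⇐] Suppose N is odd. Since 2 is even, 2N is even for every N, so 2N + 2 has the same parity as 2, which is even. Hence 2N + 2 is even.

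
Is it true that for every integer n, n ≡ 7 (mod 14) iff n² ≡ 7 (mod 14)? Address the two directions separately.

[⇒] Suppose n ≡ 7 (mod 14). Write n = 14j + 7. Then (14j + 7)² = 196j² + 196j + 49 = 14(14j² + 14j + 3) + 7, so n² ≡ 7 (mod 14).

[⇐] Conversely, suppose n² ≡ 7 (mod 14). The only residue r in {0, …, 13} with r² ≡ 7 (mod 14) is r = 7, so n ≡ 7 (mod 14).

Both directions hold; the statement is true.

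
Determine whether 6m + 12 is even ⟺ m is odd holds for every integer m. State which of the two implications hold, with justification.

(⇒) This fails: take m = 4. Then 6m + 12 = 36, which is even, yet m = 4 is even, not odd.

(⇐) Suppose m is odd. Since 6 is even, 6m is even for every m, so 6m + 12 has the same parity as 12, which is even. Hence 6m + 12 is even.

The forward direction fails; the converse holds.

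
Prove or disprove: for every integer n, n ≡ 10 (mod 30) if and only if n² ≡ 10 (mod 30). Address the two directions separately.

The forward direction holds; the converse fails.

(⟹) Suppose n ≡ 10 (mod 30). Write n = 30j + 10. Then (30j + 10)² = 900j² + 600j + 100 = 30(30j² + 20j + 3) + 10, so n² ≡ 10 (mod 30).

(⟸) This fails: take n = 20. Then 20² = 400 ≡ 10 (mod 30), yet 20 ≡ 20 (mod 30), not 10.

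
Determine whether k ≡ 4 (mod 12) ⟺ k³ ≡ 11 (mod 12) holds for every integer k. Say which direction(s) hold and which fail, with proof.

Neither implication holds.

(⇒) This fails: take k = 4. Then 4 ≡ 4 (mod 12), but 4³ = 64 ≡ 4 (mod 12), not 11.

(⇐) This fails: take k = 11. Then 11³ = 1331 ≡ 11 (mod 12), yet 11 ≡ 11 (mod 12), not 4.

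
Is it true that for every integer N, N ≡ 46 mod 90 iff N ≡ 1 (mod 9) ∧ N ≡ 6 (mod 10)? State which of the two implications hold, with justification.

Both directions hold; the statement is true.

Forward direction. Suppose N ≡ 46 (mod 90); write N = 90j + 46. Since 9 ∣ 90, reducing mod 9 gives N ≡ 46 ≡ 1 (mod 9); since 10 ∣ 90, reducing mod 10 gives N ≡ 46 ≡ 6 (mod 10).

Converse. If N ≡ 1 (mod 9) and N ≡ 6 (mod 10), then by the Chinese remainder theorem N ≡ 46 (mod 90). This is exactly N ≡ 46 (mod 90).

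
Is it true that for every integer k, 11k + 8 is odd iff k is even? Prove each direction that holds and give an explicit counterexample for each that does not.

(⟹) This fails: k = 3 gives 11k + 8 = 41, which is odd, but 3 is odd, not even.

(⟸) This also fails: k = 2 is even, but 11k + 8 = 30 is even, not odd.

Neither direction holds.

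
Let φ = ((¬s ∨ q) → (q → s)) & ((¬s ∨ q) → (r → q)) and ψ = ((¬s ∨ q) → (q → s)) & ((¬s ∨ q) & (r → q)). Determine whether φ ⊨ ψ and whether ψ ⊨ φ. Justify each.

Forward direction. This fails. Under q = F, s = T, r = F, the left side is true but the right side is false.

Converse. Assume the antecedent. If q is true, the antecedent forces (q = T, s = T, r = F) or (q = T, s = T, r = T), and the consequent holds there. If q is false, the antecedent forces (q = F, s = F, r = F), and the consequent holds there. Either way the consequent holds.

Only the reverse direction holds.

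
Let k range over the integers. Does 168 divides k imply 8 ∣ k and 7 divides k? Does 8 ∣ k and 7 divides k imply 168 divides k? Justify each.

Not equivalent: only (⇒) holds.

[⇐] This fails: take k = 56. Both 8 ∣ 56 and 7 ∣ 56, yet 56 is not a multiple of 168 (since 56 = 0·168 + 56), so 168 ∤ 56.

[⇒] If 168 ∣ k, write k = 168q. Since 168 = 21·8, k = 8·(21q), so 8 ∣ k; and since 168 = 24·7, k = 7·(24q), so 7 ∣ k.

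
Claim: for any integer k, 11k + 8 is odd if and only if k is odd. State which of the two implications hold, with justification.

Both directions hold.

(⇒) Suppose 11k + 8 is odd. Since 11 is odd, 11k and k have the same parity, so 11k + 8 ≡ k + 8 (mod 2). As 8 is even, 11k + 8 is odd exactly when k is odd. Thus k is odd.

(⇐) Conversely, suppose k is odd; write k = 2j + 1. Then 11k + 8 = 11·(2j + 1) + 8 = 2·11j + 19, which is odd.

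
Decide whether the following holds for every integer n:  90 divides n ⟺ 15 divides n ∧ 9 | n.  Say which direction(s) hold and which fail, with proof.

Only the forward implication holds.

(⟸) This fails: take n = 45. Both 15 ∣ 45 and 9 ∣ 45, yet 45 is not a multiple of 90 (since 45 = 0·90 + 45), so 90 ∤ 45.

(⟹) If 90 ∣ n, write n = 90q. Since 90 = 6·15, n = 15·(6q), so 15 ∣ n; and since 90 = 10·9, n = 9·(10q), so 9 ∣ n.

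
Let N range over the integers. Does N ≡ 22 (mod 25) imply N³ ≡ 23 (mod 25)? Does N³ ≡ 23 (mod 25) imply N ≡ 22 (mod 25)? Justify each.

(→) Suppose N ≡ 22 (mod 25). Write N = 25j + 22. Then (25j + 22)³ = 15625j³ + 41250j² + 36300j + 10648 = 25(625j³ + 1650j² + 1452j + 425) + 23, so N³ ≡ 23 (mod 25).

(←) Conversely, suppose N³ ≡ 23 (mod 25). The only residue r in {0, …, 24} with r³ ≡ 23 (mod 25) is r = 22, so N ≡ 22 (mod 25).

Both directions hold; the statement is true.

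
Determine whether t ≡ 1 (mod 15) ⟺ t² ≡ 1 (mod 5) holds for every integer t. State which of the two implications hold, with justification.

Not equivalent: only (⇒) holds.

(⇒) Suppose t ≡ 1 (mod 15). Then t² ≡ 1² = 1 (mod 15), and since 5 ∣ 15, also t² ≡ 1 (mod 5).

(⇐) This fails: take t = 4. Then 4² = 16 ≡ 1 (mod 5), yet 4 ≡ 4 (mod 15), not 1.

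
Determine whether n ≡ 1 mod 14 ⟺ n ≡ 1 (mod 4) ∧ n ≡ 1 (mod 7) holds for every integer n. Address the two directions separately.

(⟸) If n ≡ 1 (mod 4) and n ≡ 1 (mod 7), then by the Chinese remainder theorem n ≡ 1 (mod 28). Since 1 ≡ 1 (mod 14) and 14 ∣ 28, we get n ≡ 1 (mod 14).

(⟹) This fails: n = 15 gives 15 ≡ 1 (mod 14) but 15 ≡ 3 (mod 4), so the conjunction on the right does not hold.

Only the converse holds.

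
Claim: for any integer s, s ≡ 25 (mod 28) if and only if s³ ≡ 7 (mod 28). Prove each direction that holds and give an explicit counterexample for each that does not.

[⇒] This fails: take s = 25. Then 25 ≡ 25 (mod 28), but 25³ = 15625 ≡ 1 (mod 28), not 7.

[⇐] This fails: take s = 7. Then 7³ = 343 ≡ 7 (mod 28), yet 7 ≡ 7 (mod 28), not 25.

Neither implication holds.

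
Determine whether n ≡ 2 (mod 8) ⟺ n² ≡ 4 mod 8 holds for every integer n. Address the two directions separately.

(→) Suppose n ≡ 2 (mod 8). Write n = 8j + 2. Then (8j + 2)² = 64j² + 32j + 4 = 8(8j² + 4j) + 4, so n² ≡ 4 (mod 8).

(←) This fails: take n = 6. Then 6² = 36 ≡ 4 (mod 8), yet 6 ≡ 6 (mod 8), not 2.

(⇒) holds; (⇐) fails.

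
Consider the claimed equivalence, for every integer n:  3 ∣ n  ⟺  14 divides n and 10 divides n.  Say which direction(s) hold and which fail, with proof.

(⇒) fails and (⇐) fails.

(⟹) This fails: take n = 3. Certainly 3 ∣ 3, but 14 ∤ 3.

(⟸) This fails: take n = 70. Both 14 ∣ 70 and 10 ∣ 70, yet 70 is not a multiple of 3 (since 70 = 23·3 + 1), so 3 ∤ 70.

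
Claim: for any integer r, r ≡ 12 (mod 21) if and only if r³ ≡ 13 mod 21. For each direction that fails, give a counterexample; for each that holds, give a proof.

(⇒) This fails: take r = 12. Then 12 ≡ 12 (mod 21), but 12³ = 1728 ≡ 6 (mod 21), not 13.

(⇐) This fails: take r = 10. Then 10³ = 1000 ≡ 13 (mod 21), yet 10 ≡ 10 (mod 21), not 12.

Neither implication holds.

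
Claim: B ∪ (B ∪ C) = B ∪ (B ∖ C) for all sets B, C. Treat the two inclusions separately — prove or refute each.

Reverse inclusion. Let x ∈ B ∪ (B ∖ C). Then either x ∈ B and x ∉ C; or x ∈ B ∩ C. In each case x ∈ B ∪ (B ∪ C), so B ∪ (B ∖ C) ⊆ B ∪ (B ∪ C).

Forward inclusion. This inclusion fails. Take B = ∅, C = {1}; then 1 ∈ B ∪ (B ∪ C) but 1 ∉ B ∪ (B ∖ C).

Only the reverse inclusion holds.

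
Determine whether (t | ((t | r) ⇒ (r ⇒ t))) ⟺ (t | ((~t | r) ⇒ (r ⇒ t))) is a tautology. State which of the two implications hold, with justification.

Forward direction. Assume the antecedent. If r is true, the antecedent forces (r = T, t = T), and t | ((~t | r) ⇒ (r ⇒ t)) holds there. If r is false, t | ((~t | r) ⇒ (r ⇒ t)) reduces to true regardless of the other variables. Either way t | ((~t | r) ⇒ (r ⇒ t)) holds.

Converse. Assume the antecedent. If r is true, the antecedent forces (r = T, t = T), and t | ((t | r) ⇒ (r ⇒ t)) holds there. If r is false, t | ((t | r) ⇒ (r ⇒ t)) reduces to true regardless of the other variables. Either way t | ((t | r) ⇒ (r ⇒ t)) holds.

Both implications hold.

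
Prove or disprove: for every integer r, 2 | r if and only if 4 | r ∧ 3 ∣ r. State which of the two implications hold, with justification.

(⇒) This fails: take r = 2. Certainly 2 ∣ 2, but 4 ∤ 2.

(⇐) Suppose 4 ∣ r and 3 ∣ r. Any common multiple of 4 and 3 is a multiple of their lcm; here gcd(4, 3) = 1, so lcm(4, 3) = 4·3 = 12, so 12 ∣ r. Since 2 ∣ 12, it follows that 2 ∣ r.

Only the converse holds.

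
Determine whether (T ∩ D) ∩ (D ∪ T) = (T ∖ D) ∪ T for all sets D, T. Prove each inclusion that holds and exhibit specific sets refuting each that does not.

The sets are not equal: only the forward inclusion holds.

(⊆) Let x ∈ (T ∩ D) ∩ (D ∪ T). Then x ∈ D ∩ T, from which x ∈ (T ∖ D) ∪ T.

(⊇) This inclusion fails. Take D = ∅, T = {1}; then 1 ∈ (T ∖ D) ∪ T but 1 ∉ (T ∩ D) ∩ (D ∪ T).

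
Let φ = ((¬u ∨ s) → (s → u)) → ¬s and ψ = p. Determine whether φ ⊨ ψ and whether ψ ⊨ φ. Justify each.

[⇒] This fails. Under p = F, s = F, u = F, the left side is true but the right side is false.

[⇐] This fails. Under p = T, s = T, u = T, the left side is false but the right side is true.

Both directions fail.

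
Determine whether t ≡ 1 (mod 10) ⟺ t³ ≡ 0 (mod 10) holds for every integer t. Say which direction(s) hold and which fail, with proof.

(→) This fails: take t = 1. Then 1 ≡ 1 (mod 10), but 1³ = 1 ≡ 1 (mod 10), not 0.

(←) This fails: take t = 0. Then 0³ = 0 ≡ 0 (mod 10), yet 0 ≡ 0 (mod 10), not 1.

Neither direction holds.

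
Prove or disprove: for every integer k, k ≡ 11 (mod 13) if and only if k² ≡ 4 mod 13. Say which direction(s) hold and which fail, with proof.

[⇒] Suppose k ≡ 11 (mod 13). Write k = 13j + 11. Then (13j + 11)² = 169j² + 286j + 121 = 13(13j² + 22j + 9) + 4, so k² ≡ 4 (mod 13).

[⇐] This fails: take k = 2. Then 2² = 4 ≡ 4 (mod 13), yet 2 ≡ 2 (mod 13), not 11.

Only the forward direction holds.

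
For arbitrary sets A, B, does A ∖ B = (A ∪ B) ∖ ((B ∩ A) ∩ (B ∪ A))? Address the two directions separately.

The sets are not equal: only the forward inclusion holds.

Forward inclusion. Let x ∈ A ∖ B. Then x ∈ A and x ∉ B, from which x ∈ (A ∪ B) ∖ ((B ∩ A) ∩ (B ∪ A)).

Reverse inclusion. This inclusion fails. Take A = ∅, B = {1}; then 1 ∈ (A ∪ B) ∖ ((B ∩ A) ∩ (B ∪ A)) but 1 ∉ A ∖ B.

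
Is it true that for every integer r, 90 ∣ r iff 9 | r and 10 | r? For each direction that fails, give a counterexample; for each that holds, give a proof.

[⇒] If 90 ∣ r, write r = 90q. Since 90 = 10·9, r = 9·(10q), so 9 ∣ r; and since 90 = 9·10, r = 10·(9q), so 10 ∣ r.

[⇐] Suppose 9 ∣ r and 10 ∣ r. Any common multiple of 9 and 10 is a multiple of their lcm; here gcd(9, 10) = 1, so lcm(9, 10) = 9·10 = 90, so 90 ∣ r.

Both directions hold; the statement is true.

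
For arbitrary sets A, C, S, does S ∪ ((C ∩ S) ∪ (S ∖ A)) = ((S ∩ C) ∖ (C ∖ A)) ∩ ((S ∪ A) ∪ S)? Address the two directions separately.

Forward inclusion. This inclusion fails. Take A = ∅, C = ∅, S = {1}; then 1 ∈ S ∪ ((C ∩ S) ∪ (S ∖ A)) but 1 ∉ ((S ∩ C) ∖ (C ∖ A)) ∩ ((S ∪ A) ∪ S).

Reverse inclusion. Let x ∈ ((S ∩ C) ∖ (C ∖ A)) ∩ ((S ∪ A) ∪ S). Then x ∈ A ∩ C ∩ S, from which x ∈ S ∪ ((C ∩ S) ∪ (S ∖ A)).

Only the reverse inclusion holds.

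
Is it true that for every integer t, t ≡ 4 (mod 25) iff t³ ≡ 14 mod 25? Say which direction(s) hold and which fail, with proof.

The biconditional holds.

(⇒) Suppose t ≡ 4 (mod 25). Write t = 25j + 4. Then (25j + 4)³ = 15625j³ + 7500j² + 1200j + 64 = 25(625j³ + 300j² + 48j + 2) + 14, so t³ ≡ 14 (mod 25).

(⇐) Conversely, suppose t³ ≡ 14 (mod 25). The only residue r in {0, …, 24} with r³ ≡ 14 (mod 25) is r = 4, so t ≡ 4 (mod 25).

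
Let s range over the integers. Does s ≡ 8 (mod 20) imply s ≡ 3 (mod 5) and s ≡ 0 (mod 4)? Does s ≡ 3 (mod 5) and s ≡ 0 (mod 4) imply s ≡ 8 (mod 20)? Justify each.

(→) Suppose s ≡ 8 (mod 20); write s = 20j + 8. Since 5 ∣ 20, reducing mod 5 gives s ≡ 8 ≡ 3 (mod 5); since 4 ∣ 20, reducing mod 4 gives s ≡ 8 ≡ 0 (mod 4).

(←) Conversely, if s ≡ 3 (mod 5) and s ≡ 0 (mod 4), then by the Chinese remainder theorem s ≡ 8 (mod 20). This is exactly s ≡ 8 (mod 20).

Both directions hold.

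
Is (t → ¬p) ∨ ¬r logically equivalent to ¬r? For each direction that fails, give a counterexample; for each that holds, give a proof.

The forward direction fails; the converse holds.

(⇒) This fails. Under t = F, p = F, r = T, the left side is true but the right side is false.

(⇐) Assume the antecedent. If t is true, the antecedent forces (t = T, p = F, r = F) or (t = T, p = T, r = F), and (t → ¬p) ∨ ¬r holds there. If t is false, (t → ¬p) ∨ ¬r reduces to true regardless of the other variables. Either way (t → ¬p) ∨ ¬r holds.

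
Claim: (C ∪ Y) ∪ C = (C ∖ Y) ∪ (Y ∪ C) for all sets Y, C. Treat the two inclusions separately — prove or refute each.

Both inclusions hold.

(⊇) Let x ∈ (C ∖ Y) ∪ (Y ∪ C). Then either x ∈ Y and x ∉ C; or x ∈ C and x ∉ Y; or x ∈ Y ∩ C. In each case x ∈ (C ∪ Y) ∪ C, so (C ∖ Y) ∪ (Y ∪ C) ⊆ (C ∪ Y) ∪ C.

(⊆) Let x ∈ (C ∪ Y) ∪ C. Then either x ∈ Y and x ∉ C; or x ∈ C and x ∉ Y; or x ∈ Y ∩ C. In each case x ∈ (C ∖ Y) ∪ (Y ∪ C), so (C ∪ Y) ∪ C ⊆ (C ∖ Y) ∪ (Y ∪ C).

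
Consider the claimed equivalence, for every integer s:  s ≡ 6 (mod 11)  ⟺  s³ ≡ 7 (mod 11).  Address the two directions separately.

The biconditional holds.

(←) For the converse, argue contrapositively. If s ≢ 6 (mod 11), then s is congruent to one of 0, 1, 2, 3, 4, 5, 7, 8, 9, 10 modulo 11, and these give s³ ≡ 0, 1, 8, 5, 9, 4, 2, 6, 3, 10 respectively — never 7.

(→) Suppose s ≡ 6 (mod 11). Write s = 11j + 6. Then (11j + 6)³ = 1331j³ + 2178j² + 1188j + 216 = 11(121j³ + 198j² + 108j + 19) + 7, so s³ ≡ 7 (mod 11).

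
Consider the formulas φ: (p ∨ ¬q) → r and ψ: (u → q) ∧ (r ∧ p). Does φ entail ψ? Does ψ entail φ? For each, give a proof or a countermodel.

(⇒) fails; (⇐) holds.

[⇒] This fails. Under u = F, p = F, q = T, r = F, the left side is true but the right side is false.

[⇐] Assume the antecedent. If u is true, the antecedent forces (u = T, p = T, q = T, r = T), and (p ∨ ¬q) → r holds there. If u is false, the antecedent forces (u = F, p = T, q = F, r = T) or (u = F, p = T, q = T, r = T), and (p ∨ ¬q) → r holds there. Either way (p ∨ ¬q) → r holds.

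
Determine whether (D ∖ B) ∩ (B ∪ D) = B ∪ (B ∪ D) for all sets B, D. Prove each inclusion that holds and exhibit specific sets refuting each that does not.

The sets are not equal: only the forward inclusion holds.

Forward inclusion. Let x ∈ (D ∖ B) ∩ (B ∪ D). Then x ∈ D and x ∉ B, from which x ∈ B ∪ (B ∪ D).

Reverse inclusion. This inclusion fails. Take B = {1}, D = ∅; then 1 ∈ B ∪ (B ∪ D) but 1 ∉ (D ∖ B) ∩ (B ∪ D).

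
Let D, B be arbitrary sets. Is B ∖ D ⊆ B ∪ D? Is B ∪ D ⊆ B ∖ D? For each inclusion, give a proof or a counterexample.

The sets are not equal: only the forward inclusion holds.

(⟹) Let x ∈ B ∖ D. Then x ∈ B and x ∉ D, from which x ∈ B ∪ D.

(⟸) This inclusion fails. Take D = {1}, B = ∅; then 1 ∈ B ∪ D but 1 ∉ B ∖ D.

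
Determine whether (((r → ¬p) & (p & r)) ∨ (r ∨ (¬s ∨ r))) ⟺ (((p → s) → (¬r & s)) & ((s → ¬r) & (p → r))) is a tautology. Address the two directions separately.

(⟹) This fails. Under s = F, p = F, r = F, the left side is true but the right side is false.

(⟸) This fails. Under s = T, p = F, r = F, the left side is false but the right side is true.

Both directions fail.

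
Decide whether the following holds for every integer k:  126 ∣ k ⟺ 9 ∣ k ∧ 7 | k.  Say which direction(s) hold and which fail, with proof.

Forward direction. If 126 ∣ k, write k = 126q. Since 126 = 14·9, k = 9·(14q), so 9 ∣ k; and since 126 = 18·7, k = 7·(18q), so 7 ∣ k.

Converse. This fails: take k = 63. Both 9 ∣ 63 and 7 ∣ 63, yet 63 is not a multiple of 126 (since 63 = 0·126 + 63), so 126 ∤ 63.

The forward direction holds; the converse fails.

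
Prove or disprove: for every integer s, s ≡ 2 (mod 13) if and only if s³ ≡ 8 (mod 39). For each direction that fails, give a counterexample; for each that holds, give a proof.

Neither implication holds.

[⇒] This fails: take s = 15. Then 15 ≡ 2 (mod 13), but 15³ = 3375 ≡ 21 (mod 39), not 8.

[⇐] This fails: take s = 5. Then 5³ = 125 ≡ 8 (mod 39), yet 5 ≡ 5 (mod 13), not 2.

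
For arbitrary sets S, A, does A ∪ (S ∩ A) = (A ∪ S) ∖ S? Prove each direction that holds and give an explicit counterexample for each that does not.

The sets are not equal: only the reverse inclusion holds.

(⟹) This inclusion fails. Take S = {1}, A = {1}; then 1 ∈ A ∪ (S ∩ A) but 1 ∉ (A ∪ S) ∖ S.

(⟸) Let x ∈ (A ∪ S) ∖ S. Then x ∈ A and x ∉ S, from which x ∈ A ∪ (S ∩ A).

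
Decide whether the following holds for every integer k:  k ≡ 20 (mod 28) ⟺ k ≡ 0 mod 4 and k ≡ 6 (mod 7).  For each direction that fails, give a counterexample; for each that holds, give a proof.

Both implications hold.

(⇒) Suppose k ≡ 20 (mod 28); write k = 28j + 20. Since 4 ∣ 28, reducing mod 4 gives k ≡ 20 ≡ 0 (mod 4); since 7 ∣ 28, reducing mod 7 gives k ≡ 20 ≡ 6 (mod 7).

(⇐) Conversely, if k ≡ 0 (mod 4) and k ≡ 6 (mod 7), then by the Chinese remainder theorem k ≡ 20 (mod 28). This is exactly k ≡ 20 (mod 28).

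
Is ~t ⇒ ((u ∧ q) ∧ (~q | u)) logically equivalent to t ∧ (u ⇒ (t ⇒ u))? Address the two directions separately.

[⇒] This fails. Under t = F, u = T, q = T, the left side is true but the right side is false.

[⇐] Assume the antecedent. If t is true, ~t ⇒ ((u ∧ q) ∧ (~q | u)) reduces to true regardless of the other variables. If t is false, the antecedent cannot hold. Either way ~t ⇒ ((u ∧ q) ∧ (~q | u)) holds.

Only the reverse direction holds.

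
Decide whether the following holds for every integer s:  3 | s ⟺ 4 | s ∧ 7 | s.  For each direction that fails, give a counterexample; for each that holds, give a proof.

Forward direction. This fails: take s = 3. Certainly 3 ∣ 3, but 4 ∤ 3.

Converse. This fails: take s = 28. Both 4 ∣ 28 and 7 ∣ 28, yet 28 is not a multiple of 3 (since 28 = 9·3 + 1), so 3 ∤ 28.

(⇒) fails and (⇐) fails.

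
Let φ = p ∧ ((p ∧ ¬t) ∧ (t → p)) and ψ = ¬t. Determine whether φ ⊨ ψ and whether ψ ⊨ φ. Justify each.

Only the forward implication holds.

(⟸) This fails. Under t = F, p = F, the left side is false but the right side is true.

(⟹) Assume the antecedent. If t is true, the antecedent cannot hold. If t is false, ¬t reduces to true regardless of the other variables. Either way ¬t holds.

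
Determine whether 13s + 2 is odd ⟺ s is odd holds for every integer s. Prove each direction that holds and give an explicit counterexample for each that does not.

(→) Suppose 13s + 2 is odd. Since 13 is odd, 13s and s have the same parity, so 13s + 2 ≡ s + 2 (mod 2). As 2 is even, 13s + 2 is odd exactly when s is odd. Thus s is odd.

(←) Conversely, suppose s is odd; write s = 2j + 1. Then 13s + 2 = 13·(2j + 1) + 2 = 2·13j + 15, which is odd.

Equivalent; both directions hold.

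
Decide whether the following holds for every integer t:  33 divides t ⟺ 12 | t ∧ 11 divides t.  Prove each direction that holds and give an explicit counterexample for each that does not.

Only the reverse direction holds.

(→) This fails: take t = 33. Certainly 33 ∣ 33, but 12 ∤ 33.

(←) Suppose 12 ∣ t and 11 ∣ t. Any common multiple of 12 and 11 is a multiple of their lcm; here gcd(12, 11) = 1, so lcm(12, 11) = 12·11 = 132, so 132 ∣ t. Since 33 ∣ 132, it follows that 33 ∣ t.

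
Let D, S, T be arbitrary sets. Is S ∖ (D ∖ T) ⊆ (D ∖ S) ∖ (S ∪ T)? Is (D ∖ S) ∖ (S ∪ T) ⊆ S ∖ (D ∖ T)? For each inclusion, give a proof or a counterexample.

Forward inclusion. This inclusion fails. Take D = ∅, S = {1}, T = ∅; then 1 ∈ S ∖ (D ∖ T) but 1 ∉ (D ∖ S) ∖ (S ∪ T).

Reverse inclusion. This inclusion fails. Take D = {1}, S = ∅, T = ∅; then 1 ∈ (D ∖ S) ∖ (S ∪ T) but 1 ∉ S ∖ (D ∖ T).

Neither inclusion holds.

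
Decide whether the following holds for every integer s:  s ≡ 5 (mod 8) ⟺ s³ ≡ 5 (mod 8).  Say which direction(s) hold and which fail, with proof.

The biconditional holds.

(→) Suppose s ≡ 5 (mod 8). Write s = 8j + 5. Then (8j + 5)³ = 512j³ + 960j² + 600j + 125 = 8(64j³ + 120j² + 75j + 15) + 5, so s³ ≡ 5 (mod 8).

(←) Conversely, suppose s³ ≡ 5 (mod 8). The only residue r in {0, …, 7} with r³ ≡ 5 (mod 8) is r = 5, so s ≡ 5 (mod 8).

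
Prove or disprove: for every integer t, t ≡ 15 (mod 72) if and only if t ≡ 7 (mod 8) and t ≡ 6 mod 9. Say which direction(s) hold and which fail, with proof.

Both directions hold.

(→) Suppose t ≡ 15 (mod 72); write t = 72j + 15. Since 8 ∣ 72, reducing mod 8 gives t ≡ 15 ≡ 7 (mod 8); since 9 ∣ 72, reducing mod 9 gives t ≡ 15 ≡ 6 (mod 9).

(←) Conversely, if t ≡ 7 (mod 8) and t ≡ 6 (mod 9), then by the Chinese remainder theorem t ≡ 15 (mod 72). This is exactly t ≡ 15 (mod 72).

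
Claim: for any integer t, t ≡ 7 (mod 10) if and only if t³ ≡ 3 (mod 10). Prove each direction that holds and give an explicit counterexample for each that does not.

The biconditional holds.

(⟸) Suppose t³ ≡ 3 (mod 10). The only residue r in {0, …, 9} with r³ ≡ 3 (mod 10) is r = 7, so t ≡ 7 (mod 10).

(⟹) Suppose t ≡ 7 (mod 10). Write t = 10j + 7. Then (10j + 7)³ = 1000j³ + 2100j² + 1470j + 343 = 10(100j³ + 210j² + 147j + 34) + 3, so t³ ≡ 3 (mod 10).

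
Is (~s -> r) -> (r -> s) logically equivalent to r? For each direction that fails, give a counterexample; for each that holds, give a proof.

Forward direction. This fails. Under r = F, s = F, the left side is true but the right side is false.

Converse. This fails. Under r = T, s = F, the left side is false but the right side is true.

Neither direction holds.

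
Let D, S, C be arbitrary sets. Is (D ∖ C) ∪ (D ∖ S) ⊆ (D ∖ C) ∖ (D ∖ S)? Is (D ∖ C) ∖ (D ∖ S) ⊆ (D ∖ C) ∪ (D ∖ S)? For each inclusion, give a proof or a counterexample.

(⊇) Let x ∈ (D ∖ C) ∖ (D ∖ S). Then x ∈ D ∩ S and x ∉ C, from which x ∈ (D ∖ C) ∪ (D ∖ S).

(⊆) This inclusion fails. Take D = {1}, S = ∅, C = ∅; then 1 ∈ (D ∖ C) ∪ (D ∖ S) but 1 ∉ (D ∖ C) ∖ (D ∖ S).

The sets are not equal: only the reverse inclusion holds.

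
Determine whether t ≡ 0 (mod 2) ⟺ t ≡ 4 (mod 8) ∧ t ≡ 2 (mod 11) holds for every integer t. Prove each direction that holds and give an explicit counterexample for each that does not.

(⟸) If t ≡ 4 (mod 8) and t ≡ 2 (mod 11), then by the Chinese remainder theorem t ≡ 68 (mod 88). Since 68 ≡ 0 (mod 2) and 2 ∣ 88, we get t ≡ 0 (mod 2).

(⟹) This fails: t = 0 gives 0 ≡ 0 (mod 2) but 0 ≡ 0 (mod 8), so the conjunction on the right does not hold.

The forward direction fails; the converse holds.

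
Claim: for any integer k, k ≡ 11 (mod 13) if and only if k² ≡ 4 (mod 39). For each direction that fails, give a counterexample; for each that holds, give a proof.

Both directions fail.

(→) This fails: take k = 24. Then 24 ≡ 11 (mod 13), but 24² = 576 ≡ 30 (mod 39), not 4.

(←) This fails: take k = 2. Then 2² = 4 ≡ 4 (mod 39), yet 2 ≡ 2 (mod 13), not 11.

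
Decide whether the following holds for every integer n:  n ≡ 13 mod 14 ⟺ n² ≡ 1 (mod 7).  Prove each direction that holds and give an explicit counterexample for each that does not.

Not equivalent: only (⇒) holds.

Forward direction. Suppose n ≡ 13 (mod 14). Then n² ≡ 13² = 169 (mod 14), and since 7 ∣ 14, also n² ≡ 1 (mod 7).

Converse. This fails: take n = 1. Then 1² = 1 ≡ 1 (mod 7), yet 1 ≡ 1 (mod 14), not 13.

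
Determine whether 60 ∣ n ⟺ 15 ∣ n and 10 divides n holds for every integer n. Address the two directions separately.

Only the forward direction holds.

[⇐] This fails: take n = 30. Both 15 ∣ 30 and 10 ∣ 30, yet 30 is not a multiple of 60 (since 30 = 0·60 + 30), so 60 ∤ 30.

[⇒] If 60 ∣ n, write n = 60q. Since 60 = 4·15, n = 15·(4q), so 15 ∣ n; and since 60 = 6·10, n = 10·(6q), so 10 ∣ n.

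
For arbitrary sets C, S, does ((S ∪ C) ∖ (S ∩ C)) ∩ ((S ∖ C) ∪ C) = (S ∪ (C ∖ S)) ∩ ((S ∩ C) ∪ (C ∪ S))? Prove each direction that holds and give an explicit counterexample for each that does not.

(⊇) This inclusion fails. Take C = {1}, S = {1}; then 1 ∈ (S ∪ (C ∖ S)) ∩ ((S ∩ C) ∪ (C ∪ S)) but 1 ∉ ((S ∪ C) ∖ (S ∩ C)) ∩ ((S ∖ C) ∪ C).

(⊆) Let x ∈ ((S ∪ C) ∖ (S ∩ C)) ∩ ((S ∖ C) ∪ C). Then either x ∈ C and x ∉ S; or x ∈ S and x ∉ C. In each case x ∈ (S ∪ (C ∖ S)) ∩ ((S ∩ C) ∪ (C ∪ S)), so ((S ∪ C) ∖ (S ∩ C)) ∩ ((S ∖ C) ∪ C) ⊆ (S ∪ (C ∖ S)) ∩ ((S ∩ C) ∪ (C ∪ S)).

Only the forward inclusion holds.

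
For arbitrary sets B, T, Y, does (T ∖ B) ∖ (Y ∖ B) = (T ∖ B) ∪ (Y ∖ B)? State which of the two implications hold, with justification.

Only the forward inclusion holds.

(⊆) Let x ∈ (T ∖ B) ∖ (Y ∖ B). Then x ∈ T and x ∉ B, Y, from which x ∈ (T ∖ B) ∪ (Y ∖ B).

(⊇) This inclusion fails. Take B = ∅, T = ∅, Y = {1}; then 1 ∈ (T ∖ B) ∪ (Y ∖ B) but 1 ∉ (T ∖ B) ∖ (Y ∖ B).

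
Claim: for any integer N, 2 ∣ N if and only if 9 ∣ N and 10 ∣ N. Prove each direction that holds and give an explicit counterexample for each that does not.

Not equivalent: only (⇐) holds.

[⇒] This fails: take N = 2. Certainly 2 ∣ 2, but 9 ∤ 2.

[⇐] Suppose 9 ∣ N and 10 ∣ N. Any common multiple of 9 and 10 is a multiple of their lcm; here gcd(9, 10) = 1, so lcm(9, 10) = 9·10 = 90, so 90 ∣ N. Since 2 ∣ 90, it follows that 2 ∣ N.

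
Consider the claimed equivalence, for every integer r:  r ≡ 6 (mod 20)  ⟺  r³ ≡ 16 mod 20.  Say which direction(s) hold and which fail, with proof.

(⇒) Suppose r ≡ 6 (mod 20). Write r = 20j + 6. Then (20j + 6)³ = 8000j³ + 7200j² + 2160j + 216 = 20(400j³ + 360j² + 108j + 10) + 16, so r³ ≡ 16 (mod 20).

(⇐) This fails: take r = 16. Then 16³ = 4096 ≡ 16 (mod 20), yet 16 ≡ 16 (mod 20), not 6.

Only the forward implication holds.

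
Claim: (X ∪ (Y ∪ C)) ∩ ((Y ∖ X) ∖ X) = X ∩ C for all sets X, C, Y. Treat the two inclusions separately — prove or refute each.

Neither inclusion holds.

Forward inclusion. This inclusion fails. Take X = ∅, C = ∅, Y = {1}; then 1 ∈ (X ∪ (Y ∪ C)) ∩ ((Y ∖ X) ∖ X) but 1 ∉ X ∩ C.

Reverse inclusion. This inclusion fails. Take X = {1}, C = {1}, Y = ∅; then 1 ∈ X ∩ C but 1 ∉ (X ∪ (Y ∪ C)) ∩ ((Y ∖ X) ∖ X).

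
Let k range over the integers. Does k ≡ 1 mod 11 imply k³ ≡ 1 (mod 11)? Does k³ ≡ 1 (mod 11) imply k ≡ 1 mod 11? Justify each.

(⇒) Suppose k ≡ 1 mod 11. Write k = 11j + 1. Then (11j + 1)³ = 1331j³ + 363j² + 33j + 1 = 11(121j³ + 33j² + 3j) + 1, so k³ ≡ 1 (mod 11).

(⇐) For the converse, argue contrapositively. If k ≢ 1 (mod 11), then k is congruent to one of 0, 2, 3, 4, 5, 6, 7, 8, 9, 10 modulo 11, and these give k³ ≡ 0, 8, 5, 9, 4, 7, 2, 6, 3, 10 respectively — never 1.

Equivalent; both directions hold.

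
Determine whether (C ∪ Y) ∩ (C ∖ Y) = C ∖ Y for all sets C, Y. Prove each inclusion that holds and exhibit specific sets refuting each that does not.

(⟹) Let x ∈ (C ∪ Y) ∩ (C ∖ Y). Then x ∈ C and x ∉ Y, from which x ∈ C ∖ Y.

(⟸) Let x ∈ C ∖ Y. Then x ∈ C and x ∉ Y, from which x ∈ (C ∪ Y) ∩ (C ∖ Y).

The two sets are equal.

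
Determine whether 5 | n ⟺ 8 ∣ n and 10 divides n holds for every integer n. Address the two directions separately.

[⇐] Suppose 8 ∣ n and 10 ∣ n. Any common multiple of 8 and 10 is a multiple of their lcm; here lcm(8, 10) = 8·10/gcd(8, 10) = 80/2 = 40, so 40 ∣ n. Since 5 ∣ 40, it follows that 5 ∣ n.

[⇒] This fails: take n = 5. Certainly 5 ∣ 5, but 8 ∤ 5.

Only the converse holds.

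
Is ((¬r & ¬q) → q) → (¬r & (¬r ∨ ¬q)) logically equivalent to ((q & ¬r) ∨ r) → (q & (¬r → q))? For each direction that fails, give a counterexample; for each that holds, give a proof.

Converse. This fails. Under r = T, q = T, the left side is false but the right side is true.

Forward direction. Assume the antecedent. If r is true, the antecedent cannot hold. If r is false, the consequent reduces to true regardless of the other variables. Either way the consequent holds.

Only the forward direction holds.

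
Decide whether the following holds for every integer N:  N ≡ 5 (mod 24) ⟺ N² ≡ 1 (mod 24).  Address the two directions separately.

[⇐] This fails: take N = 1. Then 1² = 1 ≡ 1 (mod 24), yet 1 ≡ 1 (mod 24), not 5.

[⇒] Suppose N ≡ 5 (mod 24). Write N = 24j + 5. Then (24j + 5)² = 576j² + 240j + 25 = 24(24j² + 10j + 1) + 1, so N² ≡ 1 (mod 24).

Only the forward direction holds.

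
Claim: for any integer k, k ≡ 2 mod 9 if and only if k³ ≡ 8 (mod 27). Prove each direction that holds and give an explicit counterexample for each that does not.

(⟹) Suppose k ≡ 2 (mod 9). Working modulo 27, k ∈ {2, 11, 20}; for each such r, r³ ≡ 8 (mod 27).

(⟸) Conversely, the residues r modulo 27 with r³ ≡ 8 (mod 27) are exactly {2, 11, 20}, and each is ≡ 2 (mod 9).

Both directions hold; the statement is true.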